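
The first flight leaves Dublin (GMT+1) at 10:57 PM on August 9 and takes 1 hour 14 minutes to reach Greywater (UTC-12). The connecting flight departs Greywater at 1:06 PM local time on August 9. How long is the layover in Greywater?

Convert departure to UTC: 10:57 PM − 1:00 = 9:57 PM UTC on Aug 9.
Add 1 hour 14 minutes flight time → 11:11 PM UTC.
Greywater is UTC−12:00, so local arrival = 11:11 PM − 12:00 = 11:11 AM on Aug 9.
Layover = 1:06 PM − 11:11 AM = 1 hour 55 minutes.

1 hour 55 minutes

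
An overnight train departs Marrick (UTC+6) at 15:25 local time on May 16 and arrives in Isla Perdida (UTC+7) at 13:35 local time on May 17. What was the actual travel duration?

21 hours 10 minutes

Isla Perdida is 1:00 ahead of Marrick.
Clock-face elapsed time (ignoring zones) is 22 hours 10 minutes.
Actual elapsed = 22 hours 10 minutes − 1:00 = 21 hours 10 minutes.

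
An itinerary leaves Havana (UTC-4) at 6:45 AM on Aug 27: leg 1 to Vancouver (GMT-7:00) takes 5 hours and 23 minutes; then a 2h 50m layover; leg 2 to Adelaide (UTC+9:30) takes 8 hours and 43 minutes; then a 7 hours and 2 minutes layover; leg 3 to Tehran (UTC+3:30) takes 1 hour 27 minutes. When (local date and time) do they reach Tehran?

3:40 PM on Aug 28

Convert departure to UTC: 6:45 AM + 4:00 = 10:45 AM UTC on Aug 27.
Add 5 hours 23 minutes leg 1 → 4:08 PM UTC.
Add 2 hours and 50 minutes layover in Vancouver → 6:58 PM UTC.
Add 8 hours 43 minutes leg 2 → 3:41 AM UTC (Aug 28).
Add 7 hours and 2 minutes layover in Adelaide → 10:43 AM UTC.
Add 1 hour 27 minutes leg 3 → 12:10 PM UTC.
Tehran is UTC+3:30, so local arrival = 12:10 PM + 3:30 = 3:40 PM on Aug 28.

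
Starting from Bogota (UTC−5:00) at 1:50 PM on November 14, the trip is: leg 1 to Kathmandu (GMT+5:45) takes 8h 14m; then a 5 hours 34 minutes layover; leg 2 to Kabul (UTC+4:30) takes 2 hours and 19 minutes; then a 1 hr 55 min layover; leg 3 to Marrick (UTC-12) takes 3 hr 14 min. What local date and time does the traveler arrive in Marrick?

4:06 AM on Nov 15

Convert departure to UTC: 1:50 PM + 5:00 = 6:50 PM UTC on Nov 14.
Add 8 hours and 14 minutes leg 1 → 3:04 AM UTC (Nov 15).
Add 5 hours and 34 minutes layover in Kathmandu → 8:38 AM UTC.
Add 2 hours and 19 minutes leg 2 → 10:57 AM UTC.
Add 1 hour 55 minutes layover in Kabul → 12:52 PM UTC.
Add 3 hours and 14 minutes leg 3 → 4:06 PM UTC.
Marrick is UTC−12:00, so local arrival = 4:06 PM − 12:00 = 4:06 AM on Nov 15.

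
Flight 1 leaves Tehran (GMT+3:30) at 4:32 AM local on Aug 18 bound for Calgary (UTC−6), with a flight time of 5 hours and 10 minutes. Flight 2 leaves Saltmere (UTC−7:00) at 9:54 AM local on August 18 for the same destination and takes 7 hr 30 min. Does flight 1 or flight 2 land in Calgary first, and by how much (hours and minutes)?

the first, by 18 hours 12 minutes

Flight 1 in UTC: 4:32 AM − 3:30 = 1:02 AM on Aug 18.
+5 hours and 10 minutes → arrive 6:12 AM UTC on Aug 18.
Flight 2 in UTC: 9:54 AM + 7:00 = 4:54 PM on Aug 18.
+7 hours and 30 minutes → arrive 12:24 AM UTC on Aug 19.
Flight 1 lands earlier by 18 hours 12 minutes.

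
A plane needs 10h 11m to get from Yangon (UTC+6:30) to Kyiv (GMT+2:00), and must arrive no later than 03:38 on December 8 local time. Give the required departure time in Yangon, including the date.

Target arrival in UTC: 03:38 − 2:00 = 01:38 on Dec 8.
Subtract 10 hours and 11 minutes → departure 15:27 UTC on Dec 7.
Yangon is UTC+6:30: 15:27 + 6:30 = 21:57 on Dec 7.

21:57 on Dec 7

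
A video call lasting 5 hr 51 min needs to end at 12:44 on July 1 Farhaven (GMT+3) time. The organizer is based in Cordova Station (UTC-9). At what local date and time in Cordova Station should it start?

Target end time in UTC: 12:44 − 3:00 = 09:44 on Jul 1.
Subtract 5 hours 51 minutes → start 03:53 UTC on Jul 1.
Cordova Station is UTC−9:00: 03:53 − 9:00 = 18:53 on Jun 30.

18:53 on Jun 30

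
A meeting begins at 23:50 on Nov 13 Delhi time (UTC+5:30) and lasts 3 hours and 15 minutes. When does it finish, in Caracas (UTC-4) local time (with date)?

17:35 on November 13

Convert start to UTC: 23:50 − 5:30 = 18:20 UTC on Nov 13.
Add 3 hours and 15 minutes duration → 21:35 UTC.
Caracas is UTC−4:00, so local end time = 21:35 − 4:00 = 17:35 on Nov 13.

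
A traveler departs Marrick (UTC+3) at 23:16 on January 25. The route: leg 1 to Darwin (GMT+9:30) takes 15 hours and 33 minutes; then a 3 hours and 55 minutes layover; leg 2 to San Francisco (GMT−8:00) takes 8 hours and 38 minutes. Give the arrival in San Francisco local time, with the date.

Convert departure to UTC: 23:16 − 3:00 = 20:16 UTC on Jan 25.
Add 15 hours 33 minutes leg 1 → 11:49 UTC (Jan 26).
Add 3 hours and 55 minutes layover in Darwin → 15:44 UTC.
Add 8 hours and 38 minutes leg 2 → 00:22 UTC (Jan 27).
San Francisco is UTC−8:00, so local arrival = 00:22 − 8:00 = 16:22 on Jan 26.

16:22 on Jan 26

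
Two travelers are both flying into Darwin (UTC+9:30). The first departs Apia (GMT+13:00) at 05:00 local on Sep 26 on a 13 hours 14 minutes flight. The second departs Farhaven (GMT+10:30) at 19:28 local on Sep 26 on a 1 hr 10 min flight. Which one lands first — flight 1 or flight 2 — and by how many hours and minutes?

the first, by 4 hours 54 minutes

Flight 1 in UTC: 05:00 − 13:00 = 16:00 on Sep 25.
+13 hours 14 minutes → arrive 05:14 UTC on Sep 26.
Flight 2 in UTC: 19:28 − 10:30 = 08:58 on Sep 26.
+1 hour and 10 minutes → arrive 10:08 UTC on Sep 26.
Flight 1 lands earlier by 4 hours 54 minutes.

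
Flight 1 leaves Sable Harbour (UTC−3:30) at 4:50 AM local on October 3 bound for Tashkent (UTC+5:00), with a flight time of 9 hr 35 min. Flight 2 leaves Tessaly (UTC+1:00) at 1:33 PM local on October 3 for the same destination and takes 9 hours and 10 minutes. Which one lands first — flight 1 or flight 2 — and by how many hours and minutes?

Flight 1 in UTC: 4:50 AM + 3:30 = 8:20 AM on Oct 3.
+9 hours and 35 minutes → arrive 5:55 PM UTC on Oct 3.
Flight 2 in UTC: 1:33 PM − 1:00 = 12:33 PM on Oct 3.
+9 hours and 10 minutes → arrive 9:43 PM UTC on Oct 3.
Flight 1 lands earlier by 3 hours 48 minutes.

the first, by 3 hours 48 minutes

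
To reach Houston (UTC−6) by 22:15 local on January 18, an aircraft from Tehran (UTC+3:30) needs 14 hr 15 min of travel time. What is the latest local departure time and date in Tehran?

Target arrival in UTC: 22:15 + 6:00 = 04:15 on Jan 19.
Subtract 14 hours and 15 minutes → departure 14:00 UTC on Jan 18.
Tehran is UTC+3:30: 14:00 + 3:30 = 17:30 on Jan 18.

17:30 on January 18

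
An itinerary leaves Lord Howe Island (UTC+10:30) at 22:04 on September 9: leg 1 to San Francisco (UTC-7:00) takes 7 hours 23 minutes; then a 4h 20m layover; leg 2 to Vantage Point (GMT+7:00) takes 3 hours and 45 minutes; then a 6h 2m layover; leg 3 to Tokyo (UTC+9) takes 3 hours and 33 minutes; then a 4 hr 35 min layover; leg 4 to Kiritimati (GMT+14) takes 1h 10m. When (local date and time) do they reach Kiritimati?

08:22 on September 11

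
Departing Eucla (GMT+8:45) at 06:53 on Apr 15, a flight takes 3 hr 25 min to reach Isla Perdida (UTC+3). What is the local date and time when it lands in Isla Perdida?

04:33 on Apr 15

Isla Perdida is 5:45 behind Eucla.
After 3 hours and 25 minutes it is 10:18 in Eucla.
Shift by the zone difference: 10:18 − 5:45 = 04:33 on Apr 15 in Isla Perdida.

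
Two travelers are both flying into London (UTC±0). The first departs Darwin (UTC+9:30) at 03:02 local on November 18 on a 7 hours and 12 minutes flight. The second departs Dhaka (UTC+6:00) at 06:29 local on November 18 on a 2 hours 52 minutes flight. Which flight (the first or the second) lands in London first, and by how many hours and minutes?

Flight 1 in UTC: 03:02 − 9:30 = 17:32 on Nov 17.
+7 hours and 12 minutes → arrive 00:44 UTC on Nov 18.
Flight 2 in UTC: 06:29 − 6:00 = 00:29 on Nov 18.
+2 hours 52 minutes → arrive 03:21 UTC on Nov 18.
Flight 1 lands earlier by 2 hours 37 minutes.

the first, by 2 hours 37 minutes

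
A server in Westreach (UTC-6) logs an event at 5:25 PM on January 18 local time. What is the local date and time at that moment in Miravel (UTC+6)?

Miravel is 12:00 ahead of Westreach.
Shift by the zone difference: 5:25 PM + 12:00 = 5:25 AM on Jan 19 in Miravel.

5:25 AM on January 19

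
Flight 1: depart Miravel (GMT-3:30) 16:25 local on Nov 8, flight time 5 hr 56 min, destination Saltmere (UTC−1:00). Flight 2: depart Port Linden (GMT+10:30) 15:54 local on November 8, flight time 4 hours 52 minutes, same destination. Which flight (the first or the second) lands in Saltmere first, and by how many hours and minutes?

Flight 1 in UTC: 16:25 + 3:30 = 19:55 on Nov 8.
+5 hours and 56 minutes → arrive 01:51 UTC on Nov 9.
Flight 2 in UTC: 15:54 − 10:30 = 05:24 on Nov 8.
+4 hours 52 minutes → arrive 10:16 UTC on Nov 8.
Flight 2 lands earlier by 15 hours 35 minutes.

the second, by 15 hours 35 minutes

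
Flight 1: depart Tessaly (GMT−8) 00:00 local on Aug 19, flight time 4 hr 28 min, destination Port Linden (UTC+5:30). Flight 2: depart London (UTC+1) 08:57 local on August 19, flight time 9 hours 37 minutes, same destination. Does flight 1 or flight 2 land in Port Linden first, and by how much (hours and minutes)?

the first, by 5 hours 6 minutes

Flight 1 in UTC: 00:00 + 8:00 = 08:00 on Aug 19.
+4 hours and 28 minutes → arrive 12:28 UTC on Aug 19.
Flight 2 in UTC: 08:57 − 1:00 = 07:57 on Aug 19.
+9 hours 37 minutes → arrive 17:34 UTC on Aug 19.
Flight 1 lands earlier by 5 hours 6 minutes.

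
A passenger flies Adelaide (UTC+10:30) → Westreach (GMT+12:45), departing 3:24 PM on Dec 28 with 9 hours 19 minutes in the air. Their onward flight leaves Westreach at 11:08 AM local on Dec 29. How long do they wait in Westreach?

8 hours 10 minutes

Convert departure to UTC: 3:24 PM − 10:30 = 4:54 AM UTC on Dec 28.
Add 9 hours 19 minutes flight time → 2:13 PM UTC.
Westreach is UTC+12:45, so local arrival = 2:13 PM + 12:45 = 2:58 AM on Dec 29.
Layover = 11:08 AM − 2:58 AM = 8 hours 10 minutes.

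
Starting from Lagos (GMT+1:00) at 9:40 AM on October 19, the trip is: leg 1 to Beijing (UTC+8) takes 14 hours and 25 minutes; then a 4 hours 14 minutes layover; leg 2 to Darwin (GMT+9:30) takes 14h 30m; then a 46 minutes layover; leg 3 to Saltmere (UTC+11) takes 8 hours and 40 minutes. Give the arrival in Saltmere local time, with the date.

Convert departure to UTC: 9:40 AM − 1:00 = 8:40 AM UTC on Oct 19.
Add 14 hours 25 minutes leg 1 → 11:05 PM UTC.
Add 4 hours and 14 minutes layover in Beijing → 3:19 AM UTC (Oct 20).
Add 14 hours and 30 minutes leg 2 → 5:49 PM UTC.
Add 46 minutes layover in Darwin → 6:35 PM UTC.
Add 8 hours 40 minutes leg 3 → 3:15 AM UTC (Oct 21).
Saltmere is UTC+11:00, so local arrival = 3:15 AM + 11:00 = 2:15 PM on Oct 21.

2:15 PM on October 21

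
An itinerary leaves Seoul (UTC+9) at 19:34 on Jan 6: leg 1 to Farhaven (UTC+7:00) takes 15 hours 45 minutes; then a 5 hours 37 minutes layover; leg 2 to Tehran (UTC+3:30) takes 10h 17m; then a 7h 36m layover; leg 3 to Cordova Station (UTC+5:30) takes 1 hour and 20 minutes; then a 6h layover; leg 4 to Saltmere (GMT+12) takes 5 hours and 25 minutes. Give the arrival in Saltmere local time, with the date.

Convert departure to UTC: 19:34 − 9:00 = 10:34 UTC on Jan 6.
Add 15 hours and 45 minutes leg 1 → 02:19 UTC (Jan 7).
Add 5 hours 37 minutes layover in Farhaven → 07:56 UTC.
Add 10 hours 17 minutes leg 2 → 18:13 UTC.
Add 7 hours and 36 minutes layover in Tehran → 01:49 UTC (Jan 8).
Add 1 hour and 20 minutes leg 3 → 03:09 UTC.
Add 6 hours layover in Cordova Station → 09:09 UTC.
Add 5 hours and 25 minutes leg 4 → 14:34 UTC.
Saltmere is UTC+12:00, so local arrival = 14:34 + 12:00 = 02:34 on Jan 9.

02:34 on January 9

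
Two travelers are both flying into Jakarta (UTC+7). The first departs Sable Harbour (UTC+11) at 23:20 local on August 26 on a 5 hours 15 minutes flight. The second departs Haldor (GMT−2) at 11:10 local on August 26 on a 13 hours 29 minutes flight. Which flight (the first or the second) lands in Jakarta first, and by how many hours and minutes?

the first, by 9 hours 4 minutes

Flight 1 in UTC: 23:20 − 11:00 = 12:20 on Aug 26.
+5 hours and 15 minutes → arrive 17:35 UTC on Aug 26.
Flight 2 in UTC: 11:10 + 2:00 = 13:10 on Aug 26.
+13 hours 29 minutes → arrive 02:39 UTC on Aug 27.
Flight 1 lands earlier by 9 hours 4 minutes.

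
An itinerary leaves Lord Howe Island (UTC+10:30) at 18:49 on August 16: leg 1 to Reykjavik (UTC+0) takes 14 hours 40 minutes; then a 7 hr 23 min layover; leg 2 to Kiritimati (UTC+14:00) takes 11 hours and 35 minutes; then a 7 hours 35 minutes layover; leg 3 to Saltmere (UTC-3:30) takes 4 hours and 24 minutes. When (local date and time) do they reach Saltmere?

02:26 on August 18

Convert departure to UTC: 18:49 − 10:30 = 08:19 UTC on Aug 16.
Add 14 hours 40 minutes leg 1 → 22:59 UTC.
Add 7 hours and 23 minutes layover in Reykjavik → 06:22 UTC (Aug 17).
Add 11 hours and 35 minutes leg 2 → 17:57 UTC.
Add 7 hours and 35 minutes layover in Kiritimati → 01:32 UTC (Aug 18).
Add 4 hours and 24 minutes leg 3 → 05:56 UTC.
Saltmere is UTC−3:30, so local arrival = 05:56 − 3:30 = 02:26 on Aug 18.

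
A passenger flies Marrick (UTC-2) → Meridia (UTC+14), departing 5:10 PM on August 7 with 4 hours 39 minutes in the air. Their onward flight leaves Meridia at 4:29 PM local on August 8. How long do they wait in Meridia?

2 hours 40 minutes

Convert departure to UTC: 5:10 PM + 2:00 = 7:10 PM UTC on Aug 7.
Add 4 hours 39 minutes flight time → 11:49 PM UTC.
Meridia is UTC+14:00, so local arrival = 11:49 PM + 14:00 = 1:49 PM on Aug 8.
Layover = 4:29 PM − 1:49 PM = 2 hours 40 minutes.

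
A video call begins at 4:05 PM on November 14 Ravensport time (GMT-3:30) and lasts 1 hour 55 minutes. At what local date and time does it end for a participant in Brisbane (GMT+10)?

7:30 AM on November 15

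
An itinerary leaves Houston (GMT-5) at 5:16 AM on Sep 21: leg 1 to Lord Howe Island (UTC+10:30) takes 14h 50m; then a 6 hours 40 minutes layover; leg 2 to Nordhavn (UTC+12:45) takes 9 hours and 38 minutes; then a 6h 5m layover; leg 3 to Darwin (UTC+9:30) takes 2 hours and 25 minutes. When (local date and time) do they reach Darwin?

11:24 AM on Sep 23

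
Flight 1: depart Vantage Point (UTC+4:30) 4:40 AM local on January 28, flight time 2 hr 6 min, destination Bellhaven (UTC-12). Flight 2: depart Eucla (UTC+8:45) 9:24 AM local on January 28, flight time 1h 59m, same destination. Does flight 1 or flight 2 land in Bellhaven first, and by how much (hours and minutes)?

Flight 1 in UTC: 4:40 AM − 4:30 = 12:10 AM on Jan 28.
+2 hours and 6 minutes → arrive 2:16 AM UTC on Jan 28.
Flight 2 in UTC: 9:24 AM − 8:45 = 12:39 AM on Jan 28.
+1 hour and 59 minutes → arrive 2:38 AM UTC on Jan 28.
Flight 1 lands earlier by 22 minutes.

the first, by 22 minutes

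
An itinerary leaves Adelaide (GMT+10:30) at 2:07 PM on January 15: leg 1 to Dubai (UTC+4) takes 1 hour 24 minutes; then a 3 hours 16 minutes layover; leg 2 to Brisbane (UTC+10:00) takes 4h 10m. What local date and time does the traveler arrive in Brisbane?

10:27 PM on January 15

Convert departure to UTC: 2:07 PM − 10:30 = 3:37 AM UTC on Jan 15.
Add 1 hour and 24 minutes leg 1 → 5:01 AM UTC.
Add 3 hours and 16 minutes layover in Dubai → 8:17 AM UTC.
Add 4 hours and 10 minutes leg 2 → 12:27 PM UTC.
Brisbane is UTC+10:00, so local arrival = 12:27 PM + 10:00 = 10:27 PM on Jan 15.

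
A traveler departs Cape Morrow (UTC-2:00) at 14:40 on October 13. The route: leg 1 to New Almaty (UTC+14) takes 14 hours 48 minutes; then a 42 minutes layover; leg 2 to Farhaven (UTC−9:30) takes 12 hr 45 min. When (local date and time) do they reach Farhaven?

Convert departure to UTC: 14:40 + 2:00 = 16:40 UTC on Oct 13.
Add 14 hours and 48 minutes leg 1 → 07:28 UTC (Oct 14).
Add 42 minutes layover in New Almaty → 08:10 UTC.
Add 12 hours and 45 minutes leg 2 → 20:55 UTC.
Farhaven is UTC−9:30, so local arrival = 20:55 − 9:30 = 11:25 on Oct 14.

11:25 on October 14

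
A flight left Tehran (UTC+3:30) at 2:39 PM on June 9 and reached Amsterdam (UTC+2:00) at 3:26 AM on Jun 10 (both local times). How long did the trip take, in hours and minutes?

14 hours 17 minutes

Amsterdam is 1:30 behind Tehran.
Clock-face elapsed time (ignoring zones) is 12 hours 47 minutes.
Actual elapsed = 12 hours 47 minutes + 1:30 = 14 hours 17 minutes.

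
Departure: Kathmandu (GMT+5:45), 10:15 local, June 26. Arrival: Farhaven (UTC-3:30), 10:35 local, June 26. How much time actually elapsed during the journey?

9 hours 35 minutes

Farhaven is 9:15 behind Kathmandu.
Clock-face elapsed time (ignoring zones) is 20 minutes.
Actual elapsed = 20 minutes + 9:15 = 9 hours 35 minutes.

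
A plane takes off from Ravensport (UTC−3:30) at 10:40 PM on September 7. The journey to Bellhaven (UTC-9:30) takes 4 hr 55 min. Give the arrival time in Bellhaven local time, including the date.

Convert departure to UTC: 10:40 PM + 3:30 = 2:10 AM UTC on Sep 8.
Add 4 hours 55 minutes travel time → 7:05 AM UTC.
Bellhaven is UTC−9:30, so local arrival = 7:05 AM − 9:30 = 9:35 PM on Sep 7.

9:35 PM on September 7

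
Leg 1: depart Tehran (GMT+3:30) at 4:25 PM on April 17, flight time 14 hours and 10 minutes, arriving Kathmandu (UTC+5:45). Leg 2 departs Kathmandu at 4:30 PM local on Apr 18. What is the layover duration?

7 hours 40 minutes

Convert departure to UTC: 4:25 PM − 3:30 = 12:55 PM UTC on Apr 17.
Add 14 hours 10 minutes flight time → 3:05 AM UTC (Apr 18).
Kathmandu is UTC+5:45, so local arrival = 3:05 AM + 5:45 = 8:50 AM on Apr 18.
Layover = 4:30 PM − 8:50 AM = 7 hours 40 minutes.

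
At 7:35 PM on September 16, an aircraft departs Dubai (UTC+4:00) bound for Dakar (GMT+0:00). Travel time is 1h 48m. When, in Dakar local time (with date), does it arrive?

5:23 PM on Sep 16

Dakar is 4:00 behind Dubai.
After 1 hour 48 minutes it is 9:23 PM in Dubai.
Shift by the zone difference: 9:23 PM − 4:00 = 5:23 PM on Sep 16 in Dakar.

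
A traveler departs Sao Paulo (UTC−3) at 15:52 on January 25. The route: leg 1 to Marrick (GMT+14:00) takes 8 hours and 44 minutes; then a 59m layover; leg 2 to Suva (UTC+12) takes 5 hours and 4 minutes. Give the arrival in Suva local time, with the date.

21:39 on January 26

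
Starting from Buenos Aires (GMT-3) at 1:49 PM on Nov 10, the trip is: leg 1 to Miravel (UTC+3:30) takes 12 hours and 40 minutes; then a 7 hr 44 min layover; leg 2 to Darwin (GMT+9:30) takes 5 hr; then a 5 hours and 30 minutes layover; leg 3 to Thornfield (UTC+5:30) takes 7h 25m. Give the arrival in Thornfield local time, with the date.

12:38 PM on Nov 12

Convert departure to UTC: 1:49 PM + 3:00 = 4:49 PM UTC on Nov 10.
Add 12 hours and 40 minutes leg 1 → 5:29 AM UTC (Nov 11).
Add 7 hours 44 minutes layover in Miravel → 1:13 PM UTC.
Add 5 hours leg 2 → 6:13 PM UTC.
Add 5 hours and 30 minutes layover in Darwin → 11:43 PM UTC.
Add 7 hours 25 minutes leg 3 → 7:08 AM UTC (Nov 12).
Thornfield is UTC+5:30, so local arrival = 7:08 AM + 5:30 = 12:38 PM on Nov 12.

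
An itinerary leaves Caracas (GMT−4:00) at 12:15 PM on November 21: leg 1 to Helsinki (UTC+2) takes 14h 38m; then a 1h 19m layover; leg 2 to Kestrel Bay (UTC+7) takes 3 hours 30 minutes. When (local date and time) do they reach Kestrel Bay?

6:42 PM on Nov 22

Convert departure to UTC: 12:15 PM + 4:00 = 4:15 PM UTC on Nov 21.
Add 14 hours and 38 minutes leg 1 → 6:53 AM UTC (Nov 22).
Add 1 hour and 19 minutes layover in Helsinki → 8:12 AM UTC.
Add 3 hours 30 minutes leg 2 → 11:42 AM UTC.
Kestrel Bay is UTC+7:00, so local arrival = 11:42 AM + 7:00 = 6:42 PM on Nov 22.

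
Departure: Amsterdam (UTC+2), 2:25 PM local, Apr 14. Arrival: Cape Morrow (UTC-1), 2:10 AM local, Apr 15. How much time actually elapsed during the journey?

Cape Morrow is 3:00 behind Amsterdam.
Clock-face elapsed time (ignoring zones) is 11 hours 45 minutes.
Actual elapsed = 11 hours 45 minutes + 3:00 = 14 hours 45 minutes.

14 hours 45 minutes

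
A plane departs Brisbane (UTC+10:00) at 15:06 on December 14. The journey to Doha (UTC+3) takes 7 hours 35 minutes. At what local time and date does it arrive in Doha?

Doha is 7:00 behind Brisbane.
After 7 hours 35 minutes it is 22:41 in Brisbane.
Shift by the zone difference: 22:41 − 7:00 = 15:41 on Dec 14 in Doha.

15:41 on December 14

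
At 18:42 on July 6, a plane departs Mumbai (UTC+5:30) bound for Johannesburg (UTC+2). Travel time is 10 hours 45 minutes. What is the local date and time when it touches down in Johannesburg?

01:57 on July 7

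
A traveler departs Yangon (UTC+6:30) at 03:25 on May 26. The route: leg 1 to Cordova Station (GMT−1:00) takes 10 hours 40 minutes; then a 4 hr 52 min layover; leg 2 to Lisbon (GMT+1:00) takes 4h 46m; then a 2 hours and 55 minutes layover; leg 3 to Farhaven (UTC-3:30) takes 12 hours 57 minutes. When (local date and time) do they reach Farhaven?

05:35 on May 27

Convert departure to UTC: 03:25 − 6:30 = 20:55 UTC on May 25.
Add 10 hours 40 minutes leg 1 → 07:35 UTC (May 26).
Add 4 hours and 52 minutes layover in Cordova Station → 12:27 UTC.
Add 4 hours 46 minutes leg 2 → 17:13 UTC.
Add 2 hours 55 minutes layover in Lisbon → 20:08 UTC.
Add 12 hours and 57 minutes leg 3 → 09:05 UTC (May 27).
Farhaven is UTC−3:30, so local arrival = 09:05 − 3:30 = 05:35 on May 27.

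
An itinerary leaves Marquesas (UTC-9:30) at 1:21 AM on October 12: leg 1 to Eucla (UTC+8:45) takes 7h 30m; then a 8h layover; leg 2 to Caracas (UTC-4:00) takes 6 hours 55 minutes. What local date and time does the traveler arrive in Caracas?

Convert departure to UTC: 1:21 AM + 9:30 = 10:51 AM UTC on Oct 12.
Add 7 hours 30 minutes leg 1 → 6:21 PM UTC.
Add 8 hours layover in Eucla → 2:21 AM UTC (Oct 13).
Add 6 hours 55 minutes leg 2 → 9:16 AM UTC.
Caracas is UTC−4:00, so local arrival = 9:16 AM − 4:00 = 5:16 AM on Oct 13.

5:16 AM on October 13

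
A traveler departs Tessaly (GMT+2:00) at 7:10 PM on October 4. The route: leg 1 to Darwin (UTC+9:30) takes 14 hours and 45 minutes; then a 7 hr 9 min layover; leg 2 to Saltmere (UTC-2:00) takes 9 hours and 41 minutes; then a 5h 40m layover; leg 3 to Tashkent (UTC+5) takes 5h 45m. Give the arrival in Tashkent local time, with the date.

5:10 PM on Oct 6

Convert departure to UTC: 7:10 PM − 2:00 = 5:10 PM UTC on Oct 4.
Add 14 hours and 45 minutes leg 1 → 7:55 AM UTC (Oct 5).
Add 7 hours 9 minutes layover in Darwin → 3:04 PM UTC.
Add 9 hours 41 minutes leg 2 → 12:45 AM UTC (Oct 6).
Add 5 hours and 40 minutes layover in Saltmere → 6:25 AM UTC.
Add 5 hours and 45 minutes leg 3 → 12:10 PM UTC.
Tashkent is UTC+5:00, so local arrival = 12:10 PM + 5:00 = 5:10 PM on Oct 6.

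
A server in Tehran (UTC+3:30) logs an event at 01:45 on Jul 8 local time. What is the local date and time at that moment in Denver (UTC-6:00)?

16:15 on July 7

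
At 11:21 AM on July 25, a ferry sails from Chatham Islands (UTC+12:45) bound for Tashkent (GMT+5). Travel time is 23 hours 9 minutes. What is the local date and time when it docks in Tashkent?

Convert departure to UTC: 11:21 AM − 12:45 = 10:36 PM UTC on Jul 24.
Add 23 hours and 9 minutes travel time → 9:45 PM UTC (Jul 25).
Tashkent is UTC+5:00, so local arrival = 9:45 PM + 5:00 = 2:45 AM on Jul 26.

2:45 AM on July 26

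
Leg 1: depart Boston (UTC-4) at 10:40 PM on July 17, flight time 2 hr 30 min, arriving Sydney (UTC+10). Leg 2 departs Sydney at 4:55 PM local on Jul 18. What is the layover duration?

Convert departure to UTC: 10:40 PM + 4:00 = 2:40 AM UTC on Jul 18.
Add 2 hours 30 minutes flight time → 5:10 AM UTC.
Sydney is UTC+10:00, so local arrival = 5:10 AM + 10:00 = 3:10 PM on Jul 18.
Layover = 4:55 PM − 3:10 PM = 1 hour 45 minutes.

1 hour 45 minutes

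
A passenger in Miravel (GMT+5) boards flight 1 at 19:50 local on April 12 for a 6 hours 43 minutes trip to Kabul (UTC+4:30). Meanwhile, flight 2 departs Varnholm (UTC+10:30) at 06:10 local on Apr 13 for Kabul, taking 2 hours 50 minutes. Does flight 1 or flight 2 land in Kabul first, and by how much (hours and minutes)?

the first, by 57 minutes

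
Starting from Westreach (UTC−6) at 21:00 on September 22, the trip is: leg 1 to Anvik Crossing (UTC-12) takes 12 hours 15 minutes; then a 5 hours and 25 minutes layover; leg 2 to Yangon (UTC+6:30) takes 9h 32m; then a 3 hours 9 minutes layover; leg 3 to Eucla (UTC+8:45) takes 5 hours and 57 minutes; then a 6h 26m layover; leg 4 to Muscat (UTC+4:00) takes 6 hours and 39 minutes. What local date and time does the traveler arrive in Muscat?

Convert departure to UTC: 21:00 + 6:00 = 03:00 UTC on Sep 23.
Add 12 hours 15 minutes leg 1 → 15:15 UTC.
Add 5 hours 25 minutes layover in Anvik Crossing → 20:40 UTC.
Add 9 hours and 32 minutes leg 2 → 06:12 UTC (Sep 24).
Add 3 hours 9 minutes layover in Yangon → 09:21 UTC.
Add 5 hours and 57 minutes leg 3 → 15:18 UTC.
Add 6 hours 26 minutes layover in Eucla → 21:44 UTC.
Add 6 hours and 39 minutes leg 4 → 04:23 UTC (Sep 25).
Muscat is UTC+4:00, so local arrival = 04:23 + 4:00 = 08:23 on Sep 25.

08:23 on September 25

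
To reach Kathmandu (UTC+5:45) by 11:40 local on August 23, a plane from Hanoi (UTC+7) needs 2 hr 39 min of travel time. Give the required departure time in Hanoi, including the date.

10:16 on August 23

Target arrival in UTC: 11:40 − 5:45 = 05:55 on Aug 23.
Subtract 2 hours and 39 minutes → departure 03:16 UTC on Aug 23.
Hanoi is UTC+7:00: 03:16 + 7:00 = 10:16 on Aug 23.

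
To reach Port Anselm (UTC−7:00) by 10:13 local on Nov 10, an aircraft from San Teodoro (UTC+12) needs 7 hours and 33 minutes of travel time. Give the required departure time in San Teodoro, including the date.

21:40 on November 10

Target arrival in UTC: 10:13 + 7:00 = 17:13 on Nov 10.
Subtract 7 hours 33 minutes → departure 09:40 UTC on Nov 10.
San Teodoro is UTC+12:00: 09:40 + 12:00 = 21:40 on Nov 10.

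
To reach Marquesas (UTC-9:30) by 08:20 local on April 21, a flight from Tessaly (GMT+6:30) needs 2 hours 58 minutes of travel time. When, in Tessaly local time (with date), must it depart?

21:22 on April 21

Target arrival in UTC: 08:20 + 9:30 = 17:50 on Apr 21.
Subtract 2 hours 58 minutes → departure 14:52 UTC on Apr 21.
Tessaly is UTC+6:30: 14:52 + 6:30 = 21:22 on Apr 21.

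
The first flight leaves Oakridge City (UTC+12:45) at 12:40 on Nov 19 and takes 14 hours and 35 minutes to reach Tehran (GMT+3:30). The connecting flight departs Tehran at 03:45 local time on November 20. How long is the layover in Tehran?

9 hours 45 minutes

Convert departure to UTC: 12:40 − 12:45 = 23:55 UTC on Nov 18.
Add 14 hours 35 minutes flight time → 14:30 UTC (Nov 19).
Tehran is UTC+3:30, so local arrival = 14:30 + 3:30 = 18:00 on Nov 19.
Layover = 03:45 − 18:00 (+1 day) = 9 hours 45 minutes.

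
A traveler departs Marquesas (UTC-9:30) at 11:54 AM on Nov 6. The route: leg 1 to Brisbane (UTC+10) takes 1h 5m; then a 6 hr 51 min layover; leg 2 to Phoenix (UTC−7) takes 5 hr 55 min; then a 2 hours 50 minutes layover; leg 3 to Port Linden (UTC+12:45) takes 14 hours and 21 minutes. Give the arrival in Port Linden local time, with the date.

Convert departure to UTC: 11:54 AM + 9:30 = 9:24 PM UTC on Nov 6.
Add 1 hour 5 minutes leg 1 → 10:29 PM UTC.
Add 6 hours 51 minutes layover in Brisbane → 5:20 AM UTC (Nov 7).
Add 5 hours 55 minutes leg 2 → 11:15 AM UTC.
Add 2 hours and 50 minutes layover in Phoenix → 2:05 PM UTC.
Add 14 hours and 21 minutes leg 3 → 4:26 AM UTC (Nov 8).
Port Linden is UTC+12:45, so local arrival = 4:26 AM + 12:45 = 5:11 PM on Nov 8.

5:11 PM on November 8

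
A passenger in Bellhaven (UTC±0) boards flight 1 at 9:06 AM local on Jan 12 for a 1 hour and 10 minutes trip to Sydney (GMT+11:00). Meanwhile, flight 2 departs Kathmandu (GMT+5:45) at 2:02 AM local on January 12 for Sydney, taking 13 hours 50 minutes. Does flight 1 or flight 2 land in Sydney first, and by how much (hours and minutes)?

Flight 1 departs at 9:06 AM UTC (Jan 12).
+1 hour 10 minutes → arrive 10:16 AM UTC on Jan 12.
Flight 2 in UTC: 2:02 AM − 5:45 = 8:17 PM on Jan 11.
+13 hours 50 minutes → arrive 10:07 AM UTC on Jan 12.
Flight 2 lands earlier by 9 minutes.

the second, by 9 minutes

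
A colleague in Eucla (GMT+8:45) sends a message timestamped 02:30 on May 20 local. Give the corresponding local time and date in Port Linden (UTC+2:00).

In UTC: 02:30 − 8:45 = 17:45 on May 19.
Port Linden is UTC+2:00: 17:45 + 2:00 = 19:45 on May 19.

19:45 on May 19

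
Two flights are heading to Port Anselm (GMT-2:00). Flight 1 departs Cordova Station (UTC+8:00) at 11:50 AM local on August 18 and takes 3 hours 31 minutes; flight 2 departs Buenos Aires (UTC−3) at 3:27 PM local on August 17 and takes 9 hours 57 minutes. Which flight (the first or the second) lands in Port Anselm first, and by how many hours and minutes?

the second, by 2 hours 57 minutes

Flight 1 in UTC: 11:50 AM − 8:00 = 3:50 AM on Aug 18.
+3 hours and 31 minutes → arrive 7:21 AM UTC on Aug 18.
Flight 2 in UTC: 3:27 PM + 3:00 = 6:27 PM on Aug 17.
+9 hours and 57 minutes → arrive 4:24 AM UTC on Aug 18.
Flight 2 lands earlier by 2 hours 57 minutes.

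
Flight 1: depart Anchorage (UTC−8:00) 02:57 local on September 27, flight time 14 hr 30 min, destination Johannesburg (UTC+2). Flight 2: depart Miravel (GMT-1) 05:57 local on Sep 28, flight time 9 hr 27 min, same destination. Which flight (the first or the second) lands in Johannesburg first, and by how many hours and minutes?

the first, by 14 hours 57 minutes

Flight 1 in UTC: 02:57 + 8:00 = 10:57 on Sep 27.
+14 hours and 30 minutes → arrive 01:27 UTC on Sep 28.
Flight 2 in UTC: 05:57 + 1:00 = 06:57 on Sep 28.
+9 hours and 27 minutes → arrive 16:24 UTC on Sep 28.
Flight 1 lands earlier by 14 hours 57 minutes.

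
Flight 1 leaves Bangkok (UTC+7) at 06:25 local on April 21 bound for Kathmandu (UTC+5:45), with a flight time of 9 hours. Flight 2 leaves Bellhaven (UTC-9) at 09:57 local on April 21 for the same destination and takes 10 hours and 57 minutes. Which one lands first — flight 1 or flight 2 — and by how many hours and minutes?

Flight 1 in UTC: 06:25 − 7:00 = 23:25 on Apr 20.
+9 hours → arrive 08:25 UTC on Apr 21.
Flight 2 in UTC: 09:57 + 9:00 = 18:57 on Apr 21.
+10 hours and 57 minutes → arrive 05:54 UTC on Apr 22.
Flight 1 lands earlier by 21 hours 29 minutes.

the first, by 21 hours 29 minutes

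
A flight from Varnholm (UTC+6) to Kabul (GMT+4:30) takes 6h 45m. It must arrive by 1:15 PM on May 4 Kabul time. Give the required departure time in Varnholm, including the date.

8:00 AM on May 4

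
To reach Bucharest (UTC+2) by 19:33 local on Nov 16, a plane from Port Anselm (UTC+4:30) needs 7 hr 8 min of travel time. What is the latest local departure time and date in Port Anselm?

Target arrival in UTC: 19:33 − 2:00 = 17:33 on Nov 16.
Subtract 7 hours and 8 minutes → departure 10:25 UTC on Nov 16.
Port Anselm is UTC+4:30: 10:25 + 4:30 = 14:55 on Nov 16.

14:55 on November 16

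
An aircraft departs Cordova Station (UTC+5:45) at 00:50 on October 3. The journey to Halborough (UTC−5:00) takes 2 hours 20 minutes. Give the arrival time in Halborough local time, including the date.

16:25 on October 2

Halborough is 10:45 behind Cordova Station.
After 2 hours 20 minutes it is 03:10 in Cordova Station.
Shift by the zone difference: 03:10 − 10:45 = 16:25 on Oct 2 in Halborough.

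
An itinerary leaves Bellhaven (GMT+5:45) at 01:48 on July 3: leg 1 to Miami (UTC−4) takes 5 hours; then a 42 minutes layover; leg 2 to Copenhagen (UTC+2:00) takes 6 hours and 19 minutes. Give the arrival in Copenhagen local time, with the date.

10:04 on July 3

Convert departure to UTC: 01:48 − 5:45 = 20:03 UTC on Jul 2.
Add 5 hours leg 1 → 01:03 UTC (Jul 3).
Add 42 minutes layover in Miami → 01:45 UTC.
Add 6 hours 19 minutes leg 2 → 08:04 UTC.
Copenhagen is UTC+2:00, so local arrival = 08:04 + 2:00 = 10:04 on Jul 3.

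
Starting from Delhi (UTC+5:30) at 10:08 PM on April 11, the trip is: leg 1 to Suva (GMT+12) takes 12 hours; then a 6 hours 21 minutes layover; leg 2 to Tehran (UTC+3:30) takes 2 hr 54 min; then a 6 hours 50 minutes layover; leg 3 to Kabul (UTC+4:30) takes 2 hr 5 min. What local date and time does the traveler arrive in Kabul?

3:18 AM on Apr 13

Convert departure to UTC: 10:08 PM − 5:30 = 4:38 PM UTC on Apr 11.
Add 12 hours leg 1 → 4:38 AM UTC (Apr 12).
Add 6 hours and 21 minutes layover in Suva → 10:59 AM UTC.
Add 2 hours and 54 minutes leg 2 → 1:53 PM UTC.
Add 6 hours 50 minutes layover in Tehran → 8:43 PM UTC.
Add 2 hours and 5 minutes leg 3 → 10:48 PM UTC.
Kabul is UTC+4:30, so local arrival = 10:48 PM + 4:30 = 3:18 AM on Apr 13.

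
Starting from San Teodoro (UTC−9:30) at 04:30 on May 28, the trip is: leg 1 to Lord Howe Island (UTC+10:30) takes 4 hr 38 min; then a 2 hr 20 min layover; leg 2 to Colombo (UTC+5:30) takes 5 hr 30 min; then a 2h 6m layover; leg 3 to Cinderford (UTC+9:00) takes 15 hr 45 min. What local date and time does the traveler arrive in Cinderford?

Convert departure to UTC: 04:30 + 9:30 = 14:00 UTC on May 28.
Add 4 hours 38 minutes leg 1 → 18:38 UTC.
Add 2 hours and 20 minutes layover in Lord Howe Island → 20:58 UTC.
Add 5 hours 30 minutes leg 2 → 02:28 UTC (May 29).
Add 2 hours 6 minutes layover in Colombo → 04:34 UTC.
Add 15 hours and 45 minutes leg 3 → 20:19 UTC.
Cinderford is UTC+9:00, so local arrival = 20:19 + 9:00 = 05:19 on May 30.

05:19 on May 30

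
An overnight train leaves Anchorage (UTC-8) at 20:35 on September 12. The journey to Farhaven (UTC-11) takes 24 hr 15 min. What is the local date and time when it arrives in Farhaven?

17:50 on Sep 13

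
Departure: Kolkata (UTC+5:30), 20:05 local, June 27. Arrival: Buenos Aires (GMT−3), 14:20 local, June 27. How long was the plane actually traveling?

2 hours 45 minutes

Departure in UTC: 20:05 − 5:30 = 14:35 on Jun 27.
Arrival in UTC: 14:20 + 3:00 = 17:20 on Jun 27.
Elapsed = 17:20 − 14:35 = 2 hours 45 minutes.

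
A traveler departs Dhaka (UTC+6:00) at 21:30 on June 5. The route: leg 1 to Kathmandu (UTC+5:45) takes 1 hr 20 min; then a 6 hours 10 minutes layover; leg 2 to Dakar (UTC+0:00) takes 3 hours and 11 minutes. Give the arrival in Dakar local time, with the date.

Convert departure to UTC: 21:30 − 6:00 = 15:30 UTC on Jun 5.
Add 1 hour and 20 minutes leg 1 → 16:50 UTC.
Add 6 hours 10 minutes layover in Kathmandu → 23:00 UTC.
Add 3 hours 11 minutes leg 2 → 02:11 UTC (Jun 6).
Dakar is UTC+0, so local arrival is the same: 02:11 on Jun 6.

02:11 on Jun 6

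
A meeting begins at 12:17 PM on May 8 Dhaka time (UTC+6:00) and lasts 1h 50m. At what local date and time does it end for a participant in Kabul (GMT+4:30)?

Kabul is 1:30 behind Dhaka.
After 1 hour 50 minutes it is 2:07 PM in Dhaka.
Shift by the zone difference: 2:07 PM − 1:30 = 12:37 PM on May 8 in Kabul.

12:37 PM on May 8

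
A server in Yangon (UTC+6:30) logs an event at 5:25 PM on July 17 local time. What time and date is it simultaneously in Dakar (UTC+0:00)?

Dakar is 6:30 behind Yangon.
Shift by the zone difference: 5:25 PM − 6:30 = 10:55 AM on Jul 17 in Dakar.

10:55 AM on July 17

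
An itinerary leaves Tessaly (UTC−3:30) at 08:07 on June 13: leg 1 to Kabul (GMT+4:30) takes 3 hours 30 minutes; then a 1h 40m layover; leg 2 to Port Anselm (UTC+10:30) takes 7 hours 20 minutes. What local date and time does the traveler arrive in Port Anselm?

10:37 on June 14

Convert departure to UTC: 08:07 + 3:30 = 11:37 UTC on Jun 13.
Add 3 hours 30 minutes leg 1 → 15:07 UTC.
Add 1 hour 40 minutes layover in Kabul → 16:47 UTC.
Add 7 hours 20 minutes leg 2 → 00:07 UTC (Jun 14).
Port Anselm is UTC+10:30, so local arrival = 00:07 + 10:30 = 10:37 on Jun 14.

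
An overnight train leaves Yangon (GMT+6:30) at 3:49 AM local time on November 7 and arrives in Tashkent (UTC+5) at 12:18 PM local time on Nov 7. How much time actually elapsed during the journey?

Departure in UTC: 3:49 AM − 6:30 = 9:19 PM on Nov 6.
Arrival in UTC: 12:18 PM − 5:00 = 7:18 AM on Nov 7.
Elapsed = 7:18 AM − 9:19 PM (+1 day) = 9 hours 59 minutes.

9 hours 59 minutes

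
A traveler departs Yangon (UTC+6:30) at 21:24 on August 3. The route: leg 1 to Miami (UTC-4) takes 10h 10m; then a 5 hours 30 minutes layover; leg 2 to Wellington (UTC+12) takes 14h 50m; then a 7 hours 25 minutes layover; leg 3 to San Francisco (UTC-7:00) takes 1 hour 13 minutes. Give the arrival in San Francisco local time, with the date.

Convert departure to UTC: 21:24 − 6:30 = 14:54 UTC on Aug 3.
Add 10 hours and 10 minutes leg 1 → 01:04 UTC (Aug 4).
Add 5 hours 30 minutes layover in Miami → 06:34 UTC.
Add 14 hours 50 minutes leg 2 → 21:24 UTC.
Add 7 hours and 25 minutes layover in Wellington → 04:49 UTC (Aug 5).
Add 1 hour and 13 minutes leg 3 → 06:02 UTC.
San Francisco is UTC−7:00, so local arrival = 06:02 − 7:00 = 23:02 on Aug 4.

23:02 on August 4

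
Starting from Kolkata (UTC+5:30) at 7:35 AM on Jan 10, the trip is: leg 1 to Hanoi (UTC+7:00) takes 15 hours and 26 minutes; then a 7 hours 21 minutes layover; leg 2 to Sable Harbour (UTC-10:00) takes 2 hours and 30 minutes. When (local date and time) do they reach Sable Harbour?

Convert departure to UTC: 7:35 AM − 5:30 = 2:05 AM UTC on Jan 10.
Add 15 hours 26 minutes leg 1 → 5:31 PM UTC.
Add 7 hours 21 minutes layover in Hanoi → 12:52 AM UTC (Jan 11).
Add 2 hours and 30 minutes leg 2 → 3:22 AM UTC.
Sable Harbour is UTC−10:00, so local arrival = 3:22 AM − 10:00 = 5:22 PM on Jan 10.

5:22 PM on January 10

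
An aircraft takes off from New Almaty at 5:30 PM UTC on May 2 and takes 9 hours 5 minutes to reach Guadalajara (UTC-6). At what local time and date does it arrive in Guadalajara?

8:35 PM on May 2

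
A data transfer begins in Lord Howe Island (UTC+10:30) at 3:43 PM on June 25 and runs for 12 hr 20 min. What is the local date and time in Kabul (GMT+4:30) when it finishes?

Convert start to UTC: 3:43 PM − 10:30 = 5:13 AM UTC on Jun 25.
Add 12 hours and 20 minutes duration → 5:33 PM UTC.
Kabul is UTC+4:30, so local end time = 5:33 PM + 4:30 = 10:03 PM on Jun 25.

10:03 PM on June 25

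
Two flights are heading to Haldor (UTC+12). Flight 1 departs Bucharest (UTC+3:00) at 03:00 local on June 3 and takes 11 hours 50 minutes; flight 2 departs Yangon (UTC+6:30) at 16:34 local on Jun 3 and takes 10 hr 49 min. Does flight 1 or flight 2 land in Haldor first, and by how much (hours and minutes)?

Flight 1 in UTC: 03:00 − 3:00 = 00:00 on Jun 3.
+11 hours and 50 minutes → arrive 11:50 UTC on Jun 3.
Flight 2 in UTC: 16:34 − 6:30 = 10:04 on Jun 3.
+10 hours and 49 minutes → arrive 20:53 UTC on Jun 3.
Flight 1 lands earlier by 9 hours 3 minutes.

the first, by 9 hours 3 minutes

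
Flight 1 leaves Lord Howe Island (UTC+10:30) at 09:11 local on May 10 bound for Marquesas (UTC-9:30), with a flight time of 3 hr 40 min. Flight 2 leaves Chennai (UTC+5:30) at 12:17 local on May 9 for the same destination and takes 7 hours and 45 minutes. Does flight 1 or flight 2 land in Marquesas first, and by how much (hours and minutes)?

the second, by 11 hours 49 minutes

Flight 1 in UTC: 09:11 − 10:30 = 22:41 on May 9.
+3 hours 40 minutes → arrive 02:21 UTC on May 10.
Flight 2 in UTC: 12:17 − 5:30 = 06:47 on May 9.
+7 hours and 45 minutes → arrive 14:32 UTC on May 9.
Flight 2 lands earlier by 11 hours 49 minutes.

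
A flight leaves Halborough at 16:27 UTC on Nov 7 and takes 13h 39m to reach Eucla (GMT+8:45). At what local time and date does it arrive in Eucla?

Departure is given in UTC: 16:27 on Nov 7.
Add 13 hours 39 minutes → 06:06 UTC (Nov 8).
Eucla is UTC+8:45: 06:06 + 8:45 = 14:51 on Nov 8.

14:51 on November 8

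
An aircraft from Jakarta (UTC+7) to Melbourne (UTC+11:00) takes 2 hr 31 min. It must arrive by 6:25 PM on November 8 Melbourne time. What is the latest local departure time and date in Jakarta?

11:54 AM on November 8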